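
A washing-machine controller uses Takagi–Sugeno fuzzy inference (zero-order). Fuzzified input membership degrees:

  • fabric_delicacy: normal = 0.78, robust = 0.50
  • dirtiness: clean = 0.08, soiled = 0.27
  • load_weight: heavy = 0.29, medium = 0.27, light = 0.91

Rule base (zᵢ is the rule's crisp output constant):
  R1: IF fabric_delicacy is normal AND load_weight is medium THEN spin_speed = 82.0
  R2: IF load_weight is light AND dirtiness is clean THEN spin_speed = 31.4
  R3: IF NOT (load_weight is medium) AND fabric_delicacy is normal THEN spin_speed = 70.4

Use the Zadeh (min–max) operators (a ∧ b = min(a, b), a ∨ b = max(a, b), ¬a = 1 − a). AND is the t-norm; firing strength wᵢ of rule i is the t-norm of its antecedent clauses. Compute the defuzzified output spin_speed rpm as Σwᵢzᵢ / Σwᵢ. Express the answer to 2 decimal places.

70.41

R1 (z=82.0): normal=0.78, medium=0.27; AND[min(a, b)] → w = 0.27
R2 (z=31.4): light=0.91, clean=0.08; AND[min(a, b)] → w = 0.08
R3 (z=70.4): ¬medium=1−0.27=0.73, normal=0.78; AND[min(a, b)] → w = 0.73
Weighted average = (0.27·82.0 + 0.08·31.4 + 0.73·70.4) / (0.27 + 0.08 + 0.73)
  = 76.0440 / 1.0800 = 70.41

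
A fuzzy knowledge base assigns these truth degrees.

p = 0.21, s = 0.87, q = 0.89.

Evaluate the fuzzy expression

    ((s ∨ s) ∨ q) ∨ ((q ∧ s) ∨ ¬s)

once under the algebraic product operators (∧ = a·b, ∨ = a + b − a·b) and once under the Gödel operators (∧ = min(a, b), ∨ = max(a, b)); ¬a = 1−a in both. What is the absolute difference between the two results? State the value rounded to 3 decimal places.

0.110

Under algebraic product:
  s ∨ s = a + b − a·b on (0.8700, 0.8700) = 0.9831
  (s ∨ s) ∨ q = a + b − a·b on (0.9831, 0.8900) = 0.9981
  q ∧ s = a·b on (0.8900, 0.8700) = 0.7743
  ¬s = 1 − 0.8700 = 0.1300
  (q ∧ s) ∨ ¬s = a + b − a·b on (0.7743, 0.1300) = 0.8036
  ((s ∨ s) ∨ q) ∨ ((q ∧ s) ∨ ¬s) = a + b − a·b on (0.9981, 0.8036) = 0.9996
  → value = 0.9996
Under Gödel:
  s ∨ s = max(a, b) on (0.87, 0.87) = 0.87
  (s ∨ s) ∨ q = max(a, b) on (0.87, 0.89) = 0.89
  q ∧ s = min(a, b) on (0.89, 0.87) = 0.87
  ¬s = 1 − 0.87 = 0.13
  (q ∧ s) ∨ ¬s = max(a, b) on (0.87, 0.13) = 0.87
  ((s ∨ s) ∨ q) ∨ ((q ∧ s) ∨ ¬s) = max(a, b) on (0.89, 0.87) = 0.89
  → value = 0.8900
|0.9996 − 0.8900| = 0.110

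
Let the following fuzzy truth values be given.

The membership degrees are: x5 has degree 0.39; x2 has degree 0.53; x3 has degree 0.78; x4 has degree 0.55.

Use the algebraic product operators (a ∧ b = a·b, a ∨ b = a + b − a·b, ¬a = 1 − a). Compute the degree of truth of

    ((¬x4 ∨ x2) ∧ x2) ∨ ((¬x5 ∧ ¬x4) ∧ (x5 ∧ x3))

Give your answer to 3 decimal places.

0.444

¬x4 = 1 − 0.5500 = 0.4500
¬x4 ∨ x2 = a + b − a·b on (0.4500, 0.5300) = 0.7415
(¬x4 ∨ x2) ∧ x2 = a·b on (0.7415, 0.5300) = 0.3930
¬x5 = 1 − 0.3900 = 0.6100
¬x4 = 1 − 0.5500 = 0.4500
¬x5 ∧ ¬x4 = a·b on (0.6100, 0.4500) = 0.2745
x5 ∧ x3 = a·b on (0.3900, 0.7800) = 0.3042
(¬x5 ∧ ¬x4) ∧ (x5 ∧ x3) = a·b on (0.2745, 0.3042) = 0.0835
((¬x4 ∨ x2) ∧ x2) ∨ ((¬x5 ∧ ¬x4) ∧ (x5 ∧ x3)) = a + b − a·b on (0.3930, 0.0835) = 0.4437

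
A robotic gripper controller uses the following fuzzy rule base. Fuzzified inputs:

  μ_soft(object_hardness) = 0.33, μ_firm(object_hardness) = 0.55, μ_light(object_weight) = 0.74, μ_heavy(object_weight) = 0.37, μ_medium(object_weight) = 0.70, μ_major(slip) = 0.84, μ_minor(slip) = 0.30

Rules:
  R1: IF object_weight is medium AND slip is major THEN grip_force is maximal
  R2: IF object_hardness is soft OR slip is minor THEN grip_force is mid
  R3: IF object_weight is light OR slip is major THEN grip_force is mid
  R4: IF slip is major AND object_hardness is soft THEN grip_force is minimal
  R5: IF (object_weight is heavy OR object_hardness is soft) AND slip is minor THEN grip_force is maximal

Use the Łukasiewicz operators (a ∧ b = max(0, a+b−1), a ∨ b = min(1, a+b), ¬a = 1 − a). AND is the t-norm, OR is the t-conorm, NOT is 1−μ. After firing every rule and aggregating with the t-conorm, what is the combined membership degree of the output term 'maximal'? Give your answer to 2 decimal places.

0.54

R1: medium=0.70, major=0.84; AND[max(0, a+b−1)] → w = 0.54
R2: soft=0.33, minor=0.30; OR[min(1, a+b)] → w = 0.63
R3: light=0.74, major=0.84; OR[min(1, a+b)] → w = 1.00
R4: major=0.84, soft=0.33; AND[max(0, a+b−1)] → w = 0.17
R5: (heavy=0.37 OR soft=0.33) = 0.70; AND[max(0, a+b−1)] with minor=0.30 → w = 0.00
Rules with consequent 'maximal': {R1, R5} → strengths 0.54, 0.00
Aggregate via t-conorm [min(1, a+b)]: 0.54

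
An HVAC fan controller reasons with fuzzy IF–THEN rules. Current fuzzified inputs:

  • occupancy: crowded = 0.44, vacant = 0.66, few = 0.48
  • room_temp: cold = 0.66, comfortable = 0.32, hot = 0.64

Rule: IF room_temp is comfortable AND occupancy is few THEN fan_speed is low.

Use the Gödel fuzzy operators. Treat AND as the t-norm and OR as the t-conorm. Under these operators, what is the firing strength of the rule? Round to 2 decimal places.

firing strength: comfortable=0.32, few=0.48; AND[min(a, b)] → w = 0.32

0.32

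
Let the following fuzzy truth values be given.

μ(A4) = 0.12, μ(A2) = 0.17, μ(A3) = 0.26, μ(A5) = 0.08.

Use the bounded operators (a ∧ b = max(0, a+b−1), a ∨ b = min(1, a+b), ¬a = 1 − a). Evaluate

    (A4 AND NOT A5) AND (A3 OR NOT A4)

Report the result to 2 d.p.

NOT A5 = 1 − 0.08 = 0.92
A4 AND NOT A5 = max(0, a+b−1) on (0.12, 0.92) = 0.04
NOT A4 = 1 − 0.12 = 0.88
A3 OR NOT A4 = min(1, a+b) on (0.26, 0.88) = 1.00
(A4 AND NOT A5) AND (A3 OR NOT A4) = max(0, a+b−1) on (0.04, 1.00) = 0.04

0.04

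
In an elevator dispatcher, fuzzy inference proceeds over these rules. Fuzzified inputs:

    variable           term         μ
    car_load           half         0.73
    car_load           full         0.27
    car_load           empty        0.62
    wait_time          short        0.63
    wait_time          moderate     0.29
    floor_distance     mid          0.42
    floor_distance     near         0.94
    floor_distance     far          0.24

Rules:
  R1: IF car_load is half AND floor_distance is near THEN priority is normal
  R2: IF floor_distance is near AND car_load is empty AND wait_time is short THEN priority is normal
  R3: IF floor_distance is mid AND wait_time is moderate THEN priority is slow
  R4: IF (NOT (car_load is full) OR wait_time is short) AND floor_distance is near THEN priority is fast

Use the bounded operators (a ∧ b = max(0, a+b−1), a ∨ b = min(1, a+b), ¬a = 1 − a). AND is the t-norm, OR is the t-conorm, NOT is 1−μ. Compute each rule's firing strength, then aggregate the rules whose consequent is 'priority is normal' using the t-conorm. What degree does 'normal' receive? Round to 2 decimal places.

0.86

R1: half=0.73, near=0.94; AND[max(0, a+b−1)] → w = 0.67
R2: near=0.94, empty=0.62, short=0.63; AND[max(0, a+b−1)] → w = 0.19
R3: mid=0.42, moderate=0.29; AND[max(0, a+b−1)] → w = 0.00
R4: (¬full=1−0.27=0.73 OR short=0.63) = 1.00; AND[max(0, a+b−1)] with near=0.94 → w = 0.94
Rules with consequent 'normal': {R1, R2} → strengths 0.67, 0.19
Aggregate via t-conorm [min(1, a+b)]: 0.86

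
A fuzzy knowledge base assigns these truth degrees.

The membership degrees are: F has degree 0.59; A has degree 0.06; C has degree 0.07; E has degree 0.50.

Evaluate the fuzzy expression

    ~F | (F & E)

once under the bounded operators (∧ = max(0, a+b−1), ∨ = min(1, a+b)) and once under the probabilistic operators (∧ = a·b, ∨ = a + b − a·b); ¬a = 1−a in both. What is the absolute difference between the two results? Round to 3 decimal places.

Under bounded:
  ~F = 1 − 0.59 = 0.41
  F & E = max(0, a+b−1) on (0.59, 0.50) = 0.09
  ~F | (F & E) = min(1, a+b) on (0.41, 0.09) = 0.50
  → value = 0.5000
Under probabilistic:
  ~F = 1 − 0.5900 = 0.4100
  F & E = a·b on (0.5900, 0.5000) = 0.2950
  ~F | (F & E) = a + b − a·b on (0.4100, 0.2950) = 0.5841
  → value = 0.5841
|0.5000 − 0.5841| = 0.084

0.084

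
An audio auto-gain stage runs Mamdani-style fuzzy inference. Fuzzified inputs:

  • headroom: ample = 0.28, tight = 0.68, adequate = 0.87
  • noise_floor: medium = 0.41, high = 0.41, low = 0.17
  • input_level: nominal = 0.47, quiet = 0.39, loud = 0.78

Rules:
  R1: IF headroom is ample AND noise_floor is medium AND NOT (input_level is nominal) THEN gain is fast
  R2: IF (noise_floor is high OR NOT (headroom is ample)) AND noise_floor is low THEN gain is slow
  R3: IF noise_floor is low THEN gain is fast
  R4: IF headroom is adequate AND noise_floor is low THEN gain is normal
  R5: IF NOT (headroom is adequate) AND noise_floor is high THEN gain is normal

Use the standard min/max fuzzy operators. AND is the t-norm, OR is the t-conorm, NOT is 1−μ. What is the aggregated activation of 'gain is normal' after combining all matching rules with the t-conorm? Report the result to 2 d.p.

R1: ample=0.28, medium=0.41, ¬nominal=1−0.47=0.53; AND[min(a, b)] → w = 0.28
R2: (high=0.41 OR ¬ample=1−0.28=0.72) = 0.72; AND[min(a, b)] with low=0.17 → w = 0.17
R3: low=0.17 → w = 0.17
R4: adequate=0.87, low=0.17; AND[min(a, b)] → w = 0.17
R5: ¬adequate=1−0.87=0.13, high=0.41; AND[min(a, b)] → w = 0.13
Rules with consequent 'normal': {R4, R5} → strengths 0.17, 0.13
Aggregate via t-conorm [max(a, b)]: 0.17

0.17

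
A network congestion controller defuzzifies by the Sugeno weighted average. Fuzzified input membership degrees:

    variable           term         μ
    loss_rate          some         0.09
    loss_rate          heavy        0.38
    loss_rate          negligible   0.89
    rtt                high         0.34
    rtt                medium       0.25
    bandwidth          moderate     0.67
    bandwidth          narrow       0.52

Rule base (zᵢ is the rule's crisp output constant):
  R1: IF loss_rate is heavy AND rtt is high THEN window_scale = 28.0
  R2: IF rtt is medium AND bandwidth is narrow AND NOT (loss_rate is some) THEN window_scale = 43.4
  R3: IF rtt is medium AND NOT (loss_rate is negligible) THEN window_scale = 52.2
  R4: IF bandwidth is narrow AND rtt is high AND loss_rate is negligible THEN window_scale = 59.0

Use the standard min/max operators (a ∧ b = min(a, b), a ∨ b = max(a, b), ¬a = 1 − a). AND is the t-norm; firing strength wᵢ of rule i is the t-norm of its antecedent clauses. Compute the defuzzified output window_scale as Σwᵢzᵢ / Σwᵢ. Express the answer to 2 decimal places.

R1 (z=28.0): heavy=0.38, high=0.34; AND[min(a, b)] → w = 0.34
R2 (z=43.4): medium=0.25, narrow=0.52, ¬some=1−0.09=0.91; AND[min(a, b)] → w = 0.25
R3 (z=52.2): medium=0.25, ¬negligible=1−0.89=0.11; AND[min(a, b)] → w = 0.11
R4 (z=59.0): narrow=0.52, high=0.34, negligible=0.89; AND[min(a, b)] → w = 0.34
Weighted average = (0.34·28.0 + 0.25·43.4 + 0.11·52.2 + 0.34·59.0) / (0.34 + 0.25 + 0.11 + 0.34)
  = 46.1720 / 1.0400 = 44.40

44.40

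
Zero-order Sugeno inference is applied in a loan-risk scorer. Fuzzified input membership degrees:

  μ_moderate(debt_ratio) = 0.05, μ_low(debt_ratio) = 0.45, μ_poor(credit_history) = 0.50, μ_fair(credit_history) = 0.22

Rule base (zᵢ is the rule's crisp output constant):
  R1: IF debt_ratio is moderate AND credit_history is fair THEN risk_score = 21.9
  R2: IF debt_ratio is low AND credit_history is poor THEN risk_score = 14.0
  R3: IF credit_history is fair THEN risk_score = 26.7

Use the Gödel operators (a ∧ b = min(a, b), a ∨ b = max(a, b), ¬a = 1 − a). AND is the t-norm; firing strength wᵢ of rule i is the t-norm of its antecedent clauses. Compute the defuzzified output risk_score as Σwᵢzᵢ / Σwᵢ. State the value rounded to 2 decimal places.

18.43

R1 (z=21.9): moderate=0.05, fair=0.22; AND[min(a, b)] → w = 0.05
R2 (z=14.0): low=0.45, poor=0.50; AND[min(a, b)] → w = 0.45
R3 (z=26.7): fair=0.22 → w = 0.22
Weighted average = (0.05·21.9 + 0.45·14.0 + 0.22·26.7) / (0.05 + 0.45 + 0.22)
  = 13.2690 / 0.7200 = 18.43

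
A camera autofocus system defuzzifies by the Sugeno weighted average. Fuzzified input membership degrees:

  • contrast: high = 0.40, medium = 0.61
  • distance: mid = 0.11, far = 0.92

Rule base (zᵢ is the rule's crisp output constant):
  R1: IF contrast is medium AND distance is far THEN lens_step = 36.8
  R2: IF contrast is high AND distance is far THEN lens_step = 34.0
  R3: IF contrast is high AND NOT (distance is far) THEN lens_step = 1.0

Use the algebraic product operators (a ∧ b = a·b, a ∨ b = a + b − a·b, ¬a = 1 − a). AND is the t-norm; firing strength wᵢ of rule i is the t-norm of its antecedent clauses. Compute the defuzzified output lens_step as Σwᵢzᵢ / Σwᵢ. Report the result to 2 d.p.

34.54

R1 (z=36.8): medium=0.61, far=0.92; AND[a·b] → w = 0.5612
R2 (z=34.0): high=0.40, far=0.92; AND[a·b] → w = 0.3680
R3 (z=1.0): high=0.40, ¬far=1−0.92=0.08; AND[a·b] → w = 0.0320
Weighted average = (0.5612·36.8 + 0.3680·34.0 + 0.0320·1.0) / (0.5612 + 0.3680 + 0.0320)
  = 33.1962 / 0.9612 = 34.54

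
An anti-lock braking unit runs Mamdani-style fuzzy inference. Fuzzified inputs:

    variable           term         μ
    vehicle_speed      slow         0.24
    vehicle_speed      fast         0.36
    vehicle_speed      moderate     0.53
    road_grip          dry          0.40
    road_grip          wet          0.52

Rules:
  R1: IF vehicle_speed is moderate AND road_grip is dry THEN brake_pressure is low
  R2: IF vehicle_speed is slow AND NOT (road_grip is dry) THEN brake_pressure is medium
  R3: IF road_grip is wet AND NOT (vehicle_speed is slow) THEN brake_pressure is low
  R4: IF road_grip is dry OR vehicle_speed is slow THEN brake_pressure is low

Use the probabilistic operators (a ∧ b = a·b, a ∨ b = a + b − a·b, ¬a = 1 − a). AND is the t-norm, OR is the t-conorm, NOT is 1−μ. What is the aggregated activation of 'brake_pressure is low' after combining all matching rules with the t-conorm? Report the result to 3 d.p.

0.783

R1: moderate=0.53, dry=0.40; AND[a·b] → w = 0.2120
R2: slow=0.24, ¬dry=1−0.40=0.60; AND[a·b] → w = 0.1440
R3: wet=0.52, ¬slow=1−0.24=0.76; AND[a·b] → w = 0.3952
R4: dry=0.40, slow=0.24; OR[a + b − a·b] → w = 0.5440
Rules with consequent 'low': {R1, R3, R4} → strengths 0.2120, 0.3952, 0.5440
Aggregate via t-conorm [a + b − a·b]: 0.7827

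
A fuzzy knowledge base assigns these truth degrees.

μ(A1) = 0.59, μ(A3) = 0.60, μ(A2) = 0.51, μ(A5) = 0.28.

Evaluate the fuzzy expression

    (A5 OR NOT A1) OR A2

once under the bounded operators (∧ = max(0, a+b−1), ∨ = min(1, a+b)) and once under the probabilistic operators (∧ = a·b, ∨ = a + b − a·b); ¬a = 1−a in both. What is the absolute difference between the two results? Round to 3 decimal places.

0.208

Under bounded:
  NOT A1 = 1 − 0.59 = 0.41
  A5 OR NOT A1 = min(1, a+b) on (0.28, 0.41) = 0.69
  (A5 OR NOT A1) OR A2 = min(1, a+b) on (0.69, 0.51) = 1.00
  → value = 1.0000
Under probabilistic:
  NOT A1 = 1 − 0.5900 = 0.4100
  A5 OR NOT A1 = a + b − a·b on (0.2800, 0.4100) = 0.5752
  (A5 OR NOT A1) OR A2 = a + b − a·b on (0.5752, 0.5100) = 0.7918
  → value = 0.7918
|1.0000 − 0.7918| = 0.208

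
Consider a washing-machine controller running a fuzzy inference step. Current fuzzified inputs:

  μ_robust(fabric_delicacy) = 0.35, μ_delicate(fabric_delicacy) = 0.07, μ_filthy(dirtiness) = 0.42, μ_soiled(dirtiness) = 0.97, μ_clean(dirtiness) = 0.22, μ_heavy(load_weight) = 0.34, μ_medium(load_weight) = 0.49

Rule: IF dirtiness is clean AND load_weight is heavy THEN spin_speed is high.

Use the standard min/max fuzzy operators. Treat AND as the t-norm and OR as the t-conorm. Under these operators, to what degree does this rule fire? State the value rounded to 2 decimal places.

firing strength: clean=0.22, heavy=0.34; AND[min(a, b)] → w = 0.22

0.22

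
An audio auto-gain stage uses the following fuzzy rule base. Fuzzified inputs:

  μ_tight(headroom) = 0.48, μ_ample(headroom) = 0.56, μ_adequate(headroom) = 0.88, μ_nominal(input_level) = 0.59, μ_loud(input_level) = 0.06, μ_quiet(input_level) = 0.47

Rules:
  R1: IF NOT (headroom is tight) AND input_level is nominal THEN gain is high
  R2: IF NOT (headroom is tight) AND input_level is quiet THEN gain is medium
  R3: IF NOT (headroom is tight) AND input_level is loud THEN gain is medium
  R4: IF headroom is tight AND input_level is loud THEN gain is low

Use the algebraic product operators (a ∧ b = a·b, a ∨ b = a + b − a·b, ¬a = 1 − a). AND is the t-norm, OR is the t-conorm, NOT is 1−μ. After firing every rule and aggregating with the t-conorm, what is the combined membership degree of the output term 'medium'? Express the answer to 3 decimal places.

R1: ¬tight=1−0.48=0.52, nominal=0.59; AND[a·b] → w = 0.3068
R2: ¬tight=1−0.48=0.52, quiet=0.47; AND[a·b] → w = 0.2444
R3: ¬tight=1−0.48=0.52, loud=0.06; AND[a·b] → w = 0.0312
R4: tight=0.48, loud=0.06; AND[a·b] → w = 0.0288
Rules with consequent 'medium': {R2, R3} → strengths 0.2444, 0.0312
Aggregate via t-conorm [a + b − a·b]: 0.2680

0.268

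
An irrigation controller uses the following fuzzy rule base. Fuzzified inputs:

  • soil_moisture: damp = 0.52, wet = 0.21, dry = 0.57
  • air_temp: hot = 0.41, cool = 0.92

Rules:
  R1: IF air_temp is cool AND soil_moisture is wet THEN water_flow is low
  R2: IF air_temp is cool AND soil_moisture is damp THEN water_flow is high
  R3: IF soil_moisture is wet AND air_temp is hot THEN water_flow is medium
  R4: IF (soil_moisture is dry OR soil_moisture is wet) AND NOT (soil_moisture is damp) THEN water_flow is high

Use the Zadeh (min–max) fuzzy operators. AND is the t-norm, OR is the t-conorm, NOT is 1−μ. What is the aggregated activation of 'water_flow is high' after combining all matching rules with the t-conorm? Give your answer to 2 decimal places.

R1: cool=0.92, wet=0.21; AND[min(a, b)] → w = 0.21
R2: cool=0.92, damp=0.52; AND[min(a, b)] → w = 0.52
R3: wet=0.21, hot=0.41; AND[min(a, b)] → w = 0.21
R4: (dry=0.57 OR wet=0.21) = 0.57; AND[min(a, b)] with ¬damp=1−0.52=0.48 → w = 0.48
Rules with consequent 'high': {R2, R4} → strengths 0.52, 0.48
Aggregate via t-conorm [max(a, b)]: 0.52

0.52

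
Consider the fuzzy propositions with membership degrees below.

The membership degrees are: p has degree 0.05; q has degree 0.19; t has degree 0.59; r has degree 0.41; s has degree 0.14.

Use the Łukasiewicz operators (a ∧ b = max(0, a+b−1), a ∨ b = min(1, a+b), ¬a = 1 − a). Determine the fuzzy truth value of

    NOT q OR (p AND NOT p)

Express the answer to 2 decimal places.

0.81

NOT q = 1 − 0.19 = 0.81
NOT p = 1 − 0.05 = 0.95
p AND NOT p = max(0, a+b−1) on (0.05, 0.95) = 0.00
NOT q OR (p AND NOT p) = min(1, a+b) on (0.81, 0.00) = 0.81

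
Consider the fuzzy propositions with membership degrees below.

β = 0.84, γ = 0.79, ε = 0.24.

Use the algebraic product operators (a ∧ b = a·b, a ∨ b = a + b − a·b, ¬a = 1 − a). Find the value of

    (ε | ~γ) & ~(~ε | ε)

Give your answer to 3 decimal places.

~γ = 1 − 0.7900 = 0.2100
ε | ~γ = a + b − a·b on (0.2400, 0.2100) = 0.3996
~ε = 1 − 0.2400 = 0.7600
~ε | ε = a + b − a·b on (0.7600, 0.2400) = 0.8176
~(~ε | ε) = 1 − 0.8176 = 0.1824
(ε | ~γ) & ~(~ε | ε) = a·b on (0.3996, 0.1824) = 0.0729

0.073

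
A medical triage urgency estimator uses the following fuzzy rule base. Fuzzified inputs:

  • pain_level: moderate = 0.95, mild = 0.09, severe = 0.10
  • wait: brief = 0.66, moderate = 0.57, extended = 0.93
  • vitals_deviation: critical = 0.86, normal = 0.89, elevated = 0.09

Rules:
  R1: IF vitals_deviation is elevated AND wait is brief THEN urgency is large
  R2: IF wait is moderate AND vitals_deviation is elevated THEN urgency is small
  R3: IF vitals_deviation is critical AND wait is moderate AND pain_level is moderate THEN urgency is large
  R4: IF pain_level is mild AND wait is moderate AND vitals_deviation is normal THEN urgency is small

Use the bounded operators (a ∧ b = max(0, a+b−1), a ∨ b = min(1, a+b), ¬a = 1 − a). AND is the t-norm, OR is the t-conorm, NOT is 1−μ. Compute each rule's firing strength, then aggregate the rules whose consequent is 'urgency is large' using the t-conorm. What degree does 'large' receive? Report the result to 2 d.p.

R1: elevated=0.09, brief=0.66; AND[max(0, a+b−1)] → w = 0.00
R2: moderate=0.57, elevated=0.09; AND[max(0, a+b−1)] → w = 0.00
R3: critical=0.86, moderate=0.57, moderate=0.95; AND[max(0, a+b−1)] → w = 0.38
R4: mild=0.09, moderate=0.57, normal=0.89; AND[max(0, a+b−1)] → w = 0.00
Rules with consequent 'large': {R1, R3} → strengths 0.00, 0.38
Aggregate via t-conorm [min(1, a+b)]: 0.38

0.38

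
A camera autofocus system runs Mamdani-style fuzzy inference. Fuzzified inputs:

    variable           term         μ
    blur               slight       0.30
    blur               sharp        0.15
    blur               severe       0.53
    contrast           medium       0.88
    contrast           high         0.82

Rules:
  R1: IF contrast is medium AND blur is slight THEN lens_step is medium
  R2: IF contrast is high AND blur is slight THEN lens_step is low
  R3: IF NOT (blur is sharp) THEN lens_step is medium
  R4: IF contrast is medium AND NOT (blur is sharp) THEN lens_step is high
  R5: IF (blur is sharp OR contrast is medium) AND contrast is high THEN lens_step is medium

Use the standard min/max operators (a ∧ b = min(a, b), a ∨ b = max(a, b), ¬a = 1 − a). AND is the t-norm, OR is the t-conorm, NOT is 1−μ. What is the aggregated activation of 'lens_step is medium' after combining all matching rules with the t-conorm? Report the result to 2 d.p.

R1: medium=0.88, slight=0.30; AND[min(a, b)] → w = 0.30
R2: high=0.82, slight=0.30; AND[min(a, b)] → w = 0.30
R3: ¬sharp=1−0.15=0.85 → w = 0.85
R4: medium=0.88, ¬sharp=1−0.15=0.85; AND[min(a, b)] → w = 0.85
R5: (sharp=0.15 OR medium=0.88) = 0.88; AND[min(a, b)] with high=0.82 → w = 0.82
Rules with consequent 'medium': {R1, R3, R5} → strengths 0.30, 0.85, 0.82
Aggregate via t-conorm [max(a, b)]: 0.85

0.85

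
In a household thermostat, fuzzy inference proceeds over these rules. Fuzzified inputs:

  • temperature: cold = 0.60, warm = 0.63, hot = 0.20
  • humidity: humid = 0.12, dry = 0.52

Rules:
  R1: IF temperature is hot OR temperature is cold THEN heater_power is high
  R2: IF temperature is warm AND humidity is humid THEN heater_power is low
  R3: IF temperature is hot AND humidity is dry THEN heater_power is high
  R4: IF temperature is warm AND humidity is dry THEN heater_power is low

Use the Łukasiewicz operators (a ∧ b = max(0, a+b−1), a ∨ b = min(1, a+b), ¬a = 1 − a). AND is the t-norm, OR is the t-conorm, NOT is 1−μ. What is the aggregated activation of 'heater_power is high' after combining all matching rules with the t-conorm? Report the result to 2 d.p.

R1: hot=0.20, cold=0.60; OR[min(1, a+b)] → w = 0.80
R2: warm=0.63, humid=0.12; AND[max(0, a+b−1)] → w = 0.00
R3: hot=0.20, dry=0.52; AND[max(0, a+b−1)] → w = 0.00
R4: warm=0.63, dry=0.52; AND[max(0, a+b−1)] → w = 0.15
Rules with consequent 'high': {R1, R3} → strengths 0.80, 0.00
Aggregate via t-conorm [min(1, a+b)]: 0.80

0.80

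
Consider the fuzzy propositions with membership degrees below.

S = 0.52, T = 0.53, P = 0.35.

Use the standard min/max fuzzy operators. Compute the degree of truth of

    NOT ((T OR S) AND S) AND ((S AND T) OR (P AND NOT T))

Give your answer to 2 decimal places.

T OR S = max(a, b) on (0.53, 0.52) = 0.53
(T OR S) AND S = min(a, b) on (0.53, 0.52) = 0.52
NOT ((T OR S) AND S) = 1 − 0.52 = 0.48
S AND T = min(a, b) on (0.52, 0.53) = 0.52
NOT T = 1 − 0.53 = 0.47
P AND NOT T = min(a, b) on (0.35, 0.47) = 0.35
(S AND T) OR (P AND NOT T) = max(a, b) on (0.52, 0.35) = 0.52
NOT ((T OR S) AND S) AND ((S AND T) OR (P AND NOT T)) = min(a, b) on (0.48, 0.52) = 0.48

0.48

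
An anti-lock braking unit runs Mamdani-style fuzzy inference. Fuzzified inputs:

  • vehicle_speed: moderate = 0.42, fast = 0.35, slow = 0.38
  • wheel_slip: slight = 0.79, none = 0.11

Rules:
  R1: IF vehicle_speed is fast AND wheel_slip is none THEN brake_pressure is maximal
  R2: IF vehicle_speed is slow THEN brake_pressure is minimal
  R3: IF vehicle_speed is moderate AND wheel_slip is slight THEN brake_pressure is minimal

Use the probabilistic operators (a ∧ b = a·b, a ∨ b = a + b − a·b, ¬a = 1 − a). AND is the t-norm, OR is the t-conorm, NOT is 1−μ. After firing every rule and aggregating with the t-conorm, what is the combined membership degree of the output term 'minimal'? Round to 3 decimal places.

0.586

R1: fast=0.35, none=0.11; AND[a·b] → w = 0.0385
R2: slow=0.38 → w = 0.3800
R3: moderate=0.42, slight=0.79; AND[a·b] → w = 0.3318
Rules with consequent 'minimal': {R2, R3} → strengths 0.3800, 0.3318
Aggregate via t-conorm [a + b − a·b]: 0.5857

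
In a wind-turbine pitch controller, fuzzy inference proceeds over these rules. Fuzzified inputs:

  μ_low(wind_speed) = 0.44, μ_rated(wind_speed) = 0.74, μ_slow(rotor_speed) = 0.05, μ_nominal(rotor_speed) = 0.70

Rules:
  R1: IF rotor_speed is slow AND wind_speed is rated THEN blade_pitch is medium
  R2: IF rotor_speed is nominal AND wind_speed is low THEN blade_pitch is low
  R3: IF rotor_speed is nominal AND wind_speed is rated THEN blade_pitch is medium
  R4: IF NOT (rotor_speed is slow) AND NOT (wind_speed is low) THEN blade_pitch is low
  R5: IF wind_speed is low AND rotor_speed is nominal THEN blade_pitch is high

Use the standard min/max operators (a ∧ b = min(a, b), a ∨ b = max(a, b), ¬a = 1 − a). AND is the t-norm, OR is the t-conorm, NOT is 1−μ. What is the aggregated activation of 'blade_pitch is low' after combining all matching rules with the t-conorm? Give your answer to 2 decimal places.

R1: slow=0.05, rated=0.74; AND[min(a, b)] → w = 0.05
R2: nominal=0.70, low=0.44; AND[min(a, b)] → w = 0.44
R3: nominal=0.70, rated=0.74; AND[min(a, b)] → w = 0.70
R4: ¬slow=1−0.05=0.95, ¬low=1−0.44=0.56; AND[min(a, b)] → w = 0.56
R5: low=0.44, nominal=0.70; AND[min(a, b)] → w = 0.44
Rules with consequent 'low': {R2, R4} → strengths 0.44, 0.56
Aggregate via t-conorm [max(a, b)]: 0.56

0.56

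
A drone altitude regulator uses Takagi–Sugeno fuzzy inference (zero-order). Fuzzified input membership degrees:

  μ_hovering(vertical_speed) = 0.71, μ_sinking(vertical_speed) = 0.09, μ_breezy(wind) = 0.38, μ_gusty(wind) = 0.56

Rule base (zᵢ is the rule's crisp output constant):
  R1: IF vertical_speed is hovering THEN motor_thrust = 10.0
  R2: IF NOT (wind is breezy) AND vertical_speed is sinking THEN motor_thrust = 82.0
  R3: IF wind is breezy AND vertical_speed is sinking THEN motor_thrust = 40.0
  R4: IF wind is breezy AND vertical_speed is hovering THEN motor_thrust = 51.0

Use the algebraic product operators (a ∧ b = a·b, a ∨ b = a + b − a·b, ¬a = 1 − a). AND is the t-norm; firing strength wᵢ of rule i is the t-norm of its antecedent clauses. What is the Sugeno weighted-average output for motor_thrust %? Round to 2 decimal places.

R1 (z=10.0): hovering=0.71 → w = 0.7100
R2 (z=82.0): ¬breezy=1−0.38=0.62, sinking=0.09; AND[a·b] → w = 0.0558
R3 (z=40.0): breezy=0.38, sinking=0.09; AND[a·b] → w = 0.0342
R4 (z=51.0): breezy=0.38, hovering=0.71; AND[a·b] → w = 0.2698
Weighted average = (0.7100·10.0 + 0.0558·82.0 + 0.0342·40.0 + 0.2698·51.0) / (0.7100 + 0.0558 + 0.0342 + 0.2698)
  = 26.8034 / 1.0698 = 25.05

25.05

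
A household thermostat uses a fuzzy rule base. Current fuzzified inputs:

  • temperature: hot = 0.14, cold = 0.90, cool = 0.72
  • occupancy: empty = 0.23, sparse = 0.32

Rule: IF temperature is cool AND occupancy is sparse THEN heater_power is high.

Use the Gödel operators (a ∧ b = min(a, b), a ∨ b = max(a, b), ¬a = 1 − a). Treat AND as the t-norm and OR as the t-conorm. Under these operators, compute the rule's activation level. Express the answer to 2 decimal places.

0.32

firing strength: cool=0.72, sparse=0.32; AND[min(a, b)] → w = 0.32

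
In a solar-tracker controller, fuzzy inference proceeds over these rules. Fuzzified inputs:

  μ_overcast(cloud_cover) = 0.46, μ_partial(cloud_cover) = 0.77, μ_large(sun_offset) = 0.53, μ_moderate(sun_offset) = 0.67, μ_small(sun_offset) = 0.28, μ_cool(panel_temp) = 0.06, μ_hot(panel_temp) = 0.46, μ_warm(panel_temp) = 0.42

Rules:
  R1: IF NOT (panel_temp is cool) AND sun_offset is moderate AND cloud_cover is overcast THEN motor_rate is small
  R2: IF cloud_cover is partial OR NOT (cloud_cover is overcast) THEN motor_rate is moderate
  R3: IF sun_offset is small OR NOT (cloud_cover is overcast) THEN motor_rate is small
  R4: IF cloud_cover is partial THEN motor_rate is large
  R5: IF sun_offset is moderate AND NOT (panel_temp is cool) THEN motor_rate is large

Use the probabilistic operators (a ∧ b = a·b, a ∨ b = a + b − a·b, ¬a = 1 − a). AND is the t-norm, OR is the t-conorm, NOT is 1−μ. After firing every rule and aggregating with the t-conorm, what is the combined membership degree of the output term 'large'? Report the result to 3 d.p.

R1: ¬cool=1−0.06=0.94, moderate=0.67, overcast=0.46; AND[a·b] → w = 0.2897
R2: partial=0.77, ¬overcast=1−0.46=0.54; OR[a + b − a·b] → w = 0.8942
R3: small=0.28, ¬overcast=1−0.46=0.54; OR[a + b − a·b] → w = 0.6688
R4: partial=0.77 → w = 0.7700
R5: moderate=0.67, ¬cool=1−0.06=0.94; AND[a·b] → w = 0.6298
Rules with consequent 'large': {R4, R5} → strengths 0.7700, 0.6298
Aggregate via t-conorm [a + b − a·b]: 0.9149

0.915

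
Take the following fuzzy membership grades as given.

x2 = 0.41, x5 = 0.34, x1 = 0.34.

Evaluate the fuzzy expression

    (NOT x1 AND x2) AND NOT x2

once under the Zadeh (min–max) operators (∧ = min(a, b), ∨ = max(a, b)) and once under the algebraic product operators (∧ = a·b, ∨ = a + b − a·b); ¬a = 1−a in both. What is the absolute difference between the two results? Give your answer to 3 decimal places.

Under Zadeh (min–max):
  NOT x1 = 1 − 0.34 = 0.66
  NOT x1 AND x2 = min(a, b) on (0.66, 0.41) = 0.41
  NOT x2 = 1 − 0.41 = 0.59
  (NOT x1 AND x2) AND NOT x2 = min(a, b) on (0.41, 0.59) = 0.41
  → value = 0.4100
Under algebraic product:
  NOT x1 = 1 − 0.3400 = 0.6600
  NOT x1 AND x2 = a·b on (0.6600, 0.4100) = 0.2706
  NOT x2 = 1 − 0.4100 = 0.5900
  (NOT x1 AND x2) AND NOT x2 = a·b on (0.2706, 0.5900) = 0.1597
  → value = 0.1597
|0.4100 − 0.1597| = 0.250

0.250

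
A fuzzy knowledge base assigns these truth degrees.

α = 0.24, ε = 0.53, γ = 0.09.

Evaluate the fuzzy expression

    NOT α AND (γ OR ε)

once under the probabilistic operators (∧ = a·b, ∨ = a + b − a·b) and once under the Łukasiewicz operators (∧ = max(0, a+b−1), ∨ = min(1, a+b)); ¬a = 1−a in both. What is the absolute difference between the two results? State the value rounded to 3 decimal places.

0.055

Under probabilistic:
  NOT α = 1 − 0.2400 = 0.7600
  γ OR ε = a + b − a·b on (0.0900, 0.5300) = 0.5723
  NOT α AND (γ OR ε) = a·b on (0.7600, 0.5723) = 0.4349
  → value = 0.4349
Under Łukasiewicz:
  NOT α = 1 − 0.24 = 0.76
  γ OR ε = min(1, a+b) on (0.09, 0.53) = 0.62
  NOT α AND (γ OR ε) = max(0, a+b−1) on (0.76, 0.62) = 0.38
  → value = 0.3800
|0.4349 − 0.3800| = 0.055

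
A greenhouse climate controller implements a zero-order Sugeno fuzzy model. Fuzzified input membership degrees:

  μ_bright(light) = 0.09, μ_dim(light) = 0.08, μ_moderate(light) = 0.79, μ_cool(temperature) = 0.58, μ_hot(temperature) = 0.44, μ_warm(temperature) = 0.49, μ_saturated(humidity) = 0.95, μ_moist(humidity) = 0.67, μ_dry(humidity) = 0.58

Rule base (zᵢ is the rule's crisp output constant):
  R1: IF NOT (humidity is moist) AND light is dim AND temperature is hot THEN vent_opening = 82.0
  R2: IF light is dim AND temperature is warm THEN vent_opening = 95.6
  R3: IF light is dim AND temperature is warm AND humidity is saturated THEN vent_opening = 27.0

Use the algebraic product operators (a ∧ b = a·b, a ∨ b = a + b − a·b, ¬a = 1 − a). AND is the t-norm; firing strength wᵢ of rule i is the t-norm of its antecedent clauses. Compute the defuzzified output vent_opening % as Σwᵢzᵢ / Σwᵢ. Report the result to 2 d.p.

64.79

R1 (z=82.0): ¬moist=1−0.67=0.33, dim=0.08, hot=0.44; AND[a·b] → w = 0.0116
R2 (z=95.6): dim=0.08, warm=0.49; AND[a·b] → w = 0.0392
R3 (z=27.0): dim=0.08, warm=0.49, saturated=0.95; AND[a·b] → w = 0.0372
Weighted average = (0.0116·82.0 + 0.0392·95.6 + 0.0372·27.0) / (0.0116 + 0.0392 + 0.0372)
  = 5.7055 / 0.0881 = 64.79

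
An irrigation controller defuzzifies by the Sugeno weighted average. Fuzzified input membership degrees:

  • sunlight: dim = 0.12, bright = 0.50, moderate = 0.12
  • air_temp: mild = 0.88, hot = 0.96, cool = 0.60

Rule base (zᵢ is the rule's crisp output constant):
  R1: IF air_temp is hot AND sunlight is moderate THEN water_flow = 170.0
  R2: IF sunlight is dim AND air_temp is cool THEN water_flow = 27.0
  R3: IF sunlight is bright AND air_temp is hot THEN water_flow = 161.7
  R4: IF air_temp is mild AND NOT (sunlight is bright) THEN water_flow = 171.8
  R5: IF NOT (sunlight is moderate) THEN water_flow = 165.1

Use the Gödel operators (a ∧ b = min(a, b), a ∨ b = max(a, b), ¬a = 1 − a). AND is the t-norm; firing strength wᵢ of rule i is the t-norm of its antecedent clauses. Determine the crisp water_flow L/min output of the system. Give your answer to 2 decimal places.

R1 (z=170.0): hot=0.96, moderate=0.12; AND[min(a, b)] → w = 0.12
R2 (z=27.0): dim=0.12, cool=0.60; AND[min(a, b)] → w = 0.12
R3 (z=161.7): bright=0.50, hot=0.96; AND[min(a, b)] → w = 0.50
R4 (z=171.8): mild=0.88, ¬bright=1−0.50=0.50; AND[min(a, b)] → w = 0.50
R5 (z=165.1): ¬moderate=1−0.12=0.88 → w = 0.88
Weighted average = (0.12·170.0 + 0.12·27.0 + 0.50·161.7 + 0.50·171.8 + 0.88·165.1) / (0.12 + 0.12 + 0.50 + 0.50 + 0.88)
  = 335.6780 / 2.1200 = 158.34

158.34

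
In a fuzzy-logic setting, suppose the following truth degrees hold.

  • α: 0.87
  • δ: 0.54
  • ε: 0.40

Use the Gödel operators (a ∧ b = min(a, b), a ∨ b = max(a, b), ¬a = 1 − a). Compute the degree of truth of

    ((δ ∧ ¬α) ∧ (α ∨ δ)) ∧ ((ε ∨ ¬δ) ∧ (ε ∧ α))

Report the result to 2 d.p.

0.13

¬α = 1 − 0.87 = 0.13
δ ∧ ¬α = min(a, b) on (0.54, 0.13) = 0.13
α ∨ δ = max(a, b) on (0.87, 0.54) = 0.87
(δ ∧ ¬α) ∧ (α ∨ δ) = min(a, b) on (0.13, 0.87) = 0.13
¬δ = 1 − 0.54 = 0.46
ε ∨ ¬δ = max(a, b) on (0.40, 0.46) = 0.46
ε ∧ α = min(a, b) on (0.40, 0.87) = 0.40
(ε ∨ ¬δ) ∧ (ε ∧ α) = min(a, b) on (0.46, 0.40) = 0.40
((δ ∧ ¬α) ∧ (α ∨ δ)) ∧ ((ε ∨ ¬δ) ∧ (ε ∧ α)) = min(a, b) on (0.13, 0.40) = 0.13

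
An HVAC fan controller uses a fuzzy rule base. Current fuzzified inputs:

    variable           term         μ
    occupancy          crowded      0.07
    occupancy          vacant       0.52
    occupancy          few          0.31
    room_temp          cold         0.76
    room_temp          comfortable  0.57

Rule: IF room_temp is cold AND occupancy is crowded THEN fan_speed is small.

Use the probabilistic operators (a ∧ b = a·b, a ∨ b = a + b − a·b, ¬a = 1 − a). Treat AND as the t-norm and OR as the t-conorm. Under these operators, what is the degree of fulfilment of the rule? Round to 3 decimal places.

firing strength: cold=0.76, crowded=0.07; AND[a·b] → w = 0.0532

0.053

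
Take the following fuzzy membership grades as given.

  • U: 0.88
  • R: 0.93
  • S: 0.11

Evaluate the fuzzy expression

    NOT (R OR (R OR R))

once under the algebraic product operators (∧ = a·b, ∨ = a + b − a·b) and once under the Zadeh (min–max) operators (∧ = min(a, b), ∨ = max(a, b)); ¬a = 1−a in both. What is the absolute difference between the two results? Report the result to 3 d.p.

0.070

Under algebraic product:
  R OR R = a + b − a·b on (0.9300, 0.9300) = 0.9951
  R OR (R OR R) = a + b − a·b on (0.9300, 0.9951) = 0.9997
  NOT (R OR (R OR R)) = 1 − 0.9997 = 0.0003
  → value = 0.0003
Under Zadeh (min–max):
  R OR R = max(a, b) on (0.93, 0.93) = 0.93
  R OR (R OR R) = max(a, b) on (0.93, 0.93) = 0.93
  NOT (R OR (R OR R)) = 1 − 0.93 = 0.07
  → value = 0.0700
|0.0003 − 0.0700| = 0.070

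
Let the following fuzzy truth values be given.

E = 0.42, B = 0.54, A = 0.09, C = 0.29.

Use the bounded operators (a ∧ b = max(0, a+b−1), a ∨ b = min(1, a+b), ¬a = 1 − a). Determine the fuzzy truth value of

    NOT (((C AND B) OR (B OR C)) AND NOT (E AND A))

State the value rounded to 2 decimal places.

0.17

C AND B = max(0, a+b−1) on (0.29, 0.54) = 0.00
B OR C = min(1, a+b) on (0.54, 0.29) = 0.83
(C AND B) OR (B OR C) = min(1, a+b) on (0.00, 0.83) = 0.83
E AND A = max(0, a+b−1) on (0.42, 0.09) = 0.00
NOT (E AND A) = 1 − 0.00 = 1.00
((C AND B) OR (B OR C)) AND NOT (E AND A) = max(0, a+b−1) on (0.83, 1.00) = 0.83
NOT (((C AND B) OR (B OR C)) AND NOT (E AND A)) = 1 − 0.83 = 0.17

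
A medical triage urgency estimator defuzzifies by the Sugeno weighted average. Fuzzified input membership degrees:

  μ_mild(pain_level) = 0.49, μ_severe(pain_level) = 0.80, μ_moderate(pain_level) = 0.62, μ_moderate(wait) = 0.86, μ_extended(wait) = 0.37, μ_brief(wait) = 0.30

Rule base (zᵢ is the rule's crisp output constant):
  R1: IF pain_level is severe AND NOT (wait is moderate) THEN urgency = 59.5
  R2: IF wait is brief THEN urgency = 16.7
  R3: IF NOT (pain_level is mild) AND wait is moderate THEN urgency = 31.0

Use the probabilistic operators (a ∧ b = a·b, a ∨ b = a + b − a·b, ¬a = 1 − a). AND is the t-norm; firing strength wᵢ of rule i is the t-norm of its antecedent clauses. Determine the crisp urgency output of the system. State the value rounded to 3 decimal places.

29.709

R1 (z=59.5): severe=0.80, ¬moderate=1−0.86=0.14; AND[a·b] → w = 0.1120
R2 (z=16.7): brief=0.30 → w = 0.3000
R3 (z=31.0): ¬mild=1−0.49=0.51, moderate=0.86; AND[a·b] → w = 0.4386
Weighted average = (0.1120·59.5 + 0.3000·16.7 + 0.4386·31.0) / (0.1120 + 0.3000 + 0.4386)
  = 25.2706 / 0.8506 = 29.709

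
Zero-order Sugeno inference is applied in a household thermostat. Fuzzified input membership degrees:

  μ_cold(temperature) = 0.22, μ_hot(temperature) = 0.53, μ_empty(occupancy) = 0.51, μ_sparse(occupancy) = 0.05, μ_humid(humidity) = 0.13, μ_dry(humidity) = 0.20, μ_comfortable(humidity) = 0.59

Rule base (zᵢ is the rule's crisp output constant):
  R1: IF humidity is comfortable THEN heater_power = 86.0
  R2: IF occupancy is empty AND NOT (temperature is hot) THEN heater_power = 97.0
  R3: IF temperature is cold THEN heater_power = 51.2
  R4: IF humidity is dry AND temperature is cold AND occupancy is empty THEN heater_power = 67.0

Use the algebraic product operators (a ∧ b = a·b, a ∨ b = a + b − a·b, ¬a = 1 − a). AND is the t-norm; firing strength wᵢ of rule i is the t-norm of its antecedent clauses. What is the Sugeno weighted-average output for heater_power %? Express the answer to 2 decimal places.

R1 (z=86.0): comfortable=0.59 → w = 0.5900
R2 (z=97.0): empty=0.51, ¬hot=1−0.53=0.47; AND[a·b] → w = 0.2397
R3 (z=51.2): cold=0.22 → w = 0.2200
R4 (z=67.0): dry=0.20, cold=0.22, empty=0.51; AND[a·b] → w = 0.0224
Weighted average = (0.5900·86.0 + 0.2397·97.0 + 0.2200·51.2 + 0.0224·67.0) / (0.5900 + 0.2397 + 0.2200 + 0.0224)
  = 86.7584 / 1.0721 = 80.92

80.92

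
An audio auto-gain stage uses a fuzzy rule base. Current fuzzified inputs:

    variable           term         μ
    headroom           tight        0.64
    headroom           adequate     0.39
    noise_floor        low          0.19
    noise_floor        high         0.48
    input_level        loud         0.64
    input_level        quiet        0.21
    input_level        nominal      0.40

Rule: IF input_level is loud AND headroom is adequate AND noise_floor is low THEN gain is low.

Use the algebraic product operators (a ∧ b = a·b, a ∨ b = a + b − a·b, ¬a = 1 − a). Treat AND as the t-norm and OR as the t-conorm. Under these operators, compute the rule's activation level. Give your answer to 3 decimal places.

0.047

firing strength: loud=0.64, adequate=0.39, low=0.19; AND[a·b] → w = 0.0474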